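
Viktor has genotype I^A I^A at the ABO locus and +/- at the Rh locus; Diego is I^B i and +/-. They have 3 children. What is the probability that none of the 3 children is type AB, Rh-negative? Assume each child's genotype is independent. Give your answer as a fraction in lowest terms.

ABO cross I^A I^A × I^B i → 1/2 A, 1/2 AB.
Rh cross +/- × +/- → 3/4 Rh+, 1/4 Rh-; so P(type AB, Rh-negative) = 1/2 × 1/4 = 1/8 per child.
P(not type AB, Rh-negative) = 7/8 for one child; (7/8)^3 = 343/512.

343/512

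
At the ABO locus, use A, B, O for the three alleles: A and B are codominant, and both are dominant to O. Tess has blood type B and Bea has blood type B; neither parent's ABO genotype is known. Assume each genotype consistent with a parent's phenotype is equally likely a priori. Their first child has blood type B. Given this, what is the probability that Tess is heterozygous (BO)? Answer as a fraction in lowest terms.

7/15

Possible genotypes: Tess ∈ {BB, BO}; Bea ∈ {BB, BO}.
Weight each parental genotype pair by prior × P(type-B child):
  BB × BB: posterior weight 4/15.
  BB × BO: posterior weight 4/15.
  BO × BB: posterior weight 4/15.
  BO × BO: posterior weight 1/5.
Sum the posterior weight over pairs where Tess is BO: 7/15.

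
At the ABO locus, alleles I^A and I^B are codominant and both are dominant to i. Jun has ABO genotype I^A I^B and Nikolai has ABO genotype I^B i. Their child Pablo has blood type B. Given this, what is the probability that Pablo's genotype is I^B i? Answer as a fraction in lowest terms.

1/2

Cross I^A I^B × I^B i → 1/4 I^A I^B, 1/4 I^A i, 1/4 I^B I^B, 1/4 I^B i.
Type-B genotypes among offspring: I^B I^B (1/4), I^B i (1/4); total 1/2.
P(I^B i | type B) = (1/4) / (1/2) = 1/2.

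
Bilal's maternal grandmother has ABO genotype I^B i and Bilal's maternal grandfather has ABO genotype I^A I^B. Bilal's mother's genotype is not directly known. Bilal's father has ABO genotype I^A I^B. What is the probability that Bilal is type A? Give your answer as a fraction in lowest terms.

Bilal's mother's ABO genotype from I^B i × I^A I^B: 1/4 I^A I^B, 1/4 I^A i, 1/4 I^B I^B, 1/4 I^B i.
Crossing each possibility with the father I^A I^B and summing P(type A): 1/4·1/4 + 1/4·1/2 + 1/4·0 + 1/4·1/4 = 1/4.

1/4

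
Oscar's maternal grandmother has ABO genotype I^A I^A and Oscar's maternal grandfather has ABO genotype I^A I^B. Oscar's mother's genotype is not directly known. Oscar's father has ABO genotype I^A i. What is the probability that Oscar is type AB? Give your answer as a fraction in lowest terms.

1/8

Oscar's mother's ABO genotype from I^A I^A × I^A I^B: 1/2 I^A I^A, 1/2 I^A I^B.
Crossing each possibility with the father I^A i and summing P(type AB): 1/2·0 + 1/2·1/4 = 1/8.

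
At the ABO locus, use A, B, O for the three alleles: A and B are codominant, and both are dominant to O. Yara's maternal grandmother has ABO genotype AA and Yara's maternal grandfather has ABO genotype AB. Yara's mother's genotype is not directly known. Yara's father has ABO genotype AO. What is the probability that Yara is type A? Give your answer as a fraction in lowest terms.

Yara's mother's ABO genotype from AA × AB: 1/2 AA, 1/2 AB.
Crossing each possibility with the father AO and summing P(type A): 1/2·1 + 1/2·1/2 = 3/4.

3/4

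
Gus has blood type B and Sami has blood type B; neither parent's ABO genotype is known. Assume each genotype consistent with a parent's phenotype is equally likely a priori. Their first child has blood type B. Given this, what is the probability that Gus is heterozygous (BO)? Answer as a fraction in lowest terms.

Possible genotypes: Gus ∈ {BB, BO}; Sami ∈ {BB, BO}.
Weight each parental genotype pair by prior × P(type-B child):
  BB × BB: posterior weight 4/15.
  BB × BO: posterior weight 4/15.
  BO × BB: posterior weight 4/15.
  BO × BO: posterior weight 1/5.
Sum the posterior weight over pairs where Gus is BO: 7/15.

7/15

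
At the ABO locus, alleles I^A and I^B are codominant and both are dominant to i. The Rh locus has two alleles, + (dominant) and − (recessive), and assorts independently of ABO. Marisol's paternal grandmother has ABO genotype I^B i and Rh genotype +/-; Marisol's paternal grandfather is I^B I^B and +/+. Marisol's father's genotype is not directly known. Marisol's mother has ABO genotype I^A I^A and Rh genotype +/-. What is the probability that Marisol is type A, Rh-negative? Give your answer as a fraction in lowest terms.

Marisol's father's ABO genotype from I^B i × I^B I^B: 1/2 I^B I^B, 1/2 I^B i.
Crossing each possibility with the mother I^A I^A and summing P(type A): 1/2·0 + 1/2·1/2 = 1/4.
Similarly for Rh via the father's Rh distribution: P(Rh-) = 1/8.
Independent loci: 1/4 × 1/8 = 1/32.

1/32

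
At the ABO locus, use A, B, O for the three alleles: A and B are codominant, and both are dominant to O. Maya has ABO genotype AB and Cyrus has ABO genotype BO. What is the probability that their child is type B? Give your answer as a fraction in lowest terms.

1/2

ABO cross AB × BO → offspring phenotypes: 1/4 A, 1/2 B, 1/4 AB.
So P(type B) = 1/2.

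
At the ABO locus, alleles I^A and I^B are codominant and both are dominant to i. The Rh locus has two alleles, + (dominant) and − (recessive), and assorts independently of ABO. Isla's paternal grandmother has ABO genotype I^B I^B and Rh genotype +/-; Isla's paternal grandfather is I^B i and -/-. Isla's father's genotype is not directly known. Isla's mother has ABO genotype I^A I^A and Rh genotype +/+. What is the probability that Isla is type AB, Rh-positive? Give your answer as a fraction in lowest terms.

Isla's father's ABO genotype from I^B I^B × I^B i: 1/2 I^B I^B, 1/2 I^B i.
Crossing each possibility with the mother I^A I^A and summing P(type AB): 1/2·1 + 1/2·1/2 = 3/4.
Similarly for Rh via the father's Rh distribution: P(Rh+) = 1.
Independent loci: 3/4 × 1 = 3/4.

3/4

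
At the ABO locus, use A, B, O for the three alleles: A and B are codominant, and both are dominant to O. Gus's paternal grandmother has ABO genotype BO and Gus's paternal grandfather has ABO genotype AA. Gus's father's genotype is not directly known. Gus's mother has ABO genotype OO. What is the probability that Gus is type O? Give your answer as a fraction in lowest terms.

Gus's father's ABO genotype from BO × AA: 1/2 AB, 1/2 AO.
Crossing each possibility with the mother OO and summing P(type O): 1/2·0 + 1/2·1/2 = 1/4.

1/4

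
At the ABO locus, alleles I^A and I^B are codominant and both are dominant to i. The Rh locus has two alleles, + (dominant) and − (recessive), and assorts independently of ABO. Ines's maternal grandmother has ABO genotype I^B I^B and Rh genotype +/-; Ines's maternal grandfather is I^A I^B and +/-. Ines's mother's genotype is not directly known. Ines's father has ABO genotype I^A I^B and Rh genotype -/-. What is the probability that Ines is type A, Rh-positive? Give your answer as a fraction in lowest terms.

Ines's mother's ABO genotype from I^B I^B × I^A I^B: 1/2 I^A I^B, 1/2 I^B I^B.
Crossing each possibility with the father I^A I^B and summing P(type A): 1/2·1/4 + 1/2·0 = 1/8.
Similarly for Rh via the mother's Rh distribution: P(Rh+) = 1/2.
Independent loci: 1/8 × 1/2 = 1/16.

1/16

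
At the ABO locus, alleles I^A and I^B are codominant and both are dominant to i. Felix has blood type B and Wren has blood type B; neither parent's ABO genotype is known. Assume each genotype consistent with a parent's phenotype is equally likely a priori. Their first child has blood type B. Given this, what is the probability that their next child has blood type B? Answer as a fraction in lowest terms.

Possible genotypes: Felix ∈ {I^B I^B, I^B i}; Wren ∈ {I^B I^B, I^B i}.
Weight each parental genotype pair by prior × P(type-B child):
  I^B I^B × I^B I^B: posterior weight 4/15; P(next child type B) = 1.
  I^B I^B × I^B i: posterior weight 4/15; P(next child type B) = 1.
  I^B i × I^B I^B: posterior weight 4/15; P(next child type B) = 1.
  I^B i × I^B i: posterior weight 1/5; P(next child type B) = 3/4.
Weighted sum = 19/20.

19/20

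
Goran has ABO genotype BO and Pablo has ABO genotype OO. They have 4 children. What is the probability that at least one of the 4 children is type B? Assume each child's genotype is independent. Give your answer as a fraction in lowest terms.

15/16

ABO cross BO × OO → 1/2 O, 1/2 B.
So P(type B) = 1/2 per child.
P(none) = (1/2)^4 = 1/16; P(at least one) = 1 − 1/16 = 15/16.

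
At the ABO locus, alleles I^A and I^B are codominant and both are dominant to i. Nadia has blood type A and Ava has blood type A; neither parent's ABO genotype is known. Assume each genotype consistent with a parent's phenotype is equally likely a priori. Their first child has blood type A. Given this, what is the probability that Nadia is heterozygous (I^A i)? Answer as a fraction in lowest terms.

Possible genotypes: Nadia ∈ {I^A I^A, I^A i}; Ava ∈ {I^A I^A, I^A i}.
Weight each parental genotype pair by prior × P(type-A child):
  I^A I^A × I^A I^A: posterior weight 4/15.
  I^A I^A × I^A i: posterior weight 4/15.
  I^A i × I^A I^A: posterior weight 4/15.
  I^A i × I^A i: posterior weight 1/5.
Sum the posterior weight over pairs where Nadia is I^A i: 7/15.

7/15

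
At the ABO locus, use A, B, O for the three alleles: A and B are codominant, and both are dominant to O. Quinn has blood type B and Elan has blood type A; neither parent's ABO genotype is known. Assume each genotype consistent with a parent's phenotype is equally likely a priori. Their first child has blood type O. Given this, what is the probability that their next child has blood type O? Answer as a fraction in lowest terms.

Possible genotypes: Quinn ∈ {BB, BO}; Elan ∈ {AA, AO}.
Weight each parental genotype pair by prior × P(type-O child):
  BO × AO: posterior weight 1; P(next child type O) = 1/4.
Weighted sum = 1/4.

1/4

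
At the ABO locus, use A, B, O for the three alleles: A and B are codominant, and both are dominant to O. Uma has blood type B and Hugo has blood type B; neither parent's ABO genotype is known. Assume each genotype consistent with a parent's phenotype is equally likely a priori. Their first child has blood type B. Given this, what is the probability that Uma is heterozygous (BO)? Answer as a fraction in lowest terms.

7/15

Possible genotypes: Uma ∈ {BB, BO}; Hugo ∈ {BB, BO}.
Weight each parental genotype pair by prior × P(type-B child):
  BB × BB: posterior weight 4/15.
  BB × BO: posterior weight 4/15.
  BO × BB: posterior weight 4/15.
  BO × BO: posterior weight 1/5.
Sum the posterior weight over pairs where Uma is BO: 7/15.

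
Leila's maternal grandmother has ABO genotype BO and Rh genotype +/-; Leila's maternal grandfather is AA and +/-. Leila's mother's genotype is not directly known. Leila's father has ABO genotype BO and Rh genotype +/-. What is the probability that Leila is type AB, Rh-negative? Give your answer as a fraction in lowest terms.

1/16

Leila's mother's ABO genotype from BO × AA: 1/2 AB, 1/2 AO.
Crossing each possibility with the father BO and summing P(type AB): 1/2·1/4 + 1/2·1/4 = 1/4.
Similarly for Rh via the mother's Rh distribution: P(Rh-) = 1/4.
Independent loci: 1/4 × 1/4 = 1/16.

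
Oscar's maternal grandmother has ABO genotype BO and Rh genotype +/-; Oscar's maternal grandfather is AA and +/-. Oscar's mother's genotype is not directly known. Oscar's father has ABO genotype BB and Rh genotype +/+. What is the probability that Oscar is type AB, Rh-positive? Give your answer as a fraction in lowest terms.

Oscar's mother's ABO genotype from BO × AA: 1/2 AB, 1/2 AO.
Crossing each possibility with the father BB and summing P(type AB): 1/2·1/2 + 1/2·1/2 = 1/2.
Similarly for Rh via the mother's Rh distribution: P(Rh+) = 1.
Independent loci: 1/2 × 1 = 1/2.

1/2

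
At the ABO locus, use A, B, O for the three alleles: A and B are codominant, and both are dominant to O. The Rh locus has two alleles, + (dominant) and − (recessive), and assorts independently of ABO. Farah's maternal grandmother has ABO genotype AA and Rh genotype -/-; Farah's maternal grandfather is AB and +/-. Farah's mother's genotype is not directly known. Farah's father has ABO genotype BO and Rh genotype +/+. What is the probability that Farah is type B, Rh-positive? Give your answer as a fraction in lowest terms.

1/4

Farah's mother's ABO genotype from AA × AB: 1/2 AA, 1/2 AB.
Crossing each possibility with the father BO and summing P(type B): 1/2·0 + 1/2·1/2 = 1/4.
Similarly for Rh via the mother's Rh distribution: P(Rh+) = 1.
Independent loci: 1/4 × 1 = 1/4.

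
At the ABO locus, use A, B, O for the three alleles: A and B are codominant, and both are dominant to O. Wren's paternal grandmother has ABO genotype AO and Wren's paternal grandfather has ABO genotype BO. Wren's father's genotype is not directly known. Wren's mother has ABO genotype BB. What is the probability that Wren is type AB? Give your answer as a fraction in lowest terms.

1/4

Wren's father's ABO genotype from AO × BO: 1/4 AB, 1/4 AO, 1/4 BO, 1/4 OO.
Crossing each possibility with the mother BB and summing P(type AB): 1/4·1/2 + 1/4·1/2 + 1/4·0 + 1/4·0 = 1/4.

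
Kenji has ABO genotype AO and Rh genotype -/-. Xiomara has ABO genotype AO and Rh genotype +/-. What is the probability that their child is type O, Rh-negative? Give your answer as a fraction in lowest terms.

1/8

ABO cross AO × AO → offspring phenotypes: 1/4 O, 3/4 A.
Rh cross -/- × +/- → 1/2 Rh+, 1/2 Rh-.
Independent loci: P(type O, Rh-negative) = 1/4 × 1/2 = 1/8.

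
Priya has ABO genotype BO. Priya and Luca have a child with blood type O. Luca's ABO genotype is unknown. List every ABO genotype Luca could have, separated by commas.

For each candidate genotype of Luca, check whether crossing it with BO can produce every observed child phenotype.
  AA → possible child types {A, AB} ✗
  AB → possible child types {A, B, AB} ✗
  AO → possible child types {O, A, B, AB} ✓
  BB → possible child types {B} ✗
  BO → possible child types {O, B} ✓
  OO → possible child types {O, B} ✓

AO, BO, OO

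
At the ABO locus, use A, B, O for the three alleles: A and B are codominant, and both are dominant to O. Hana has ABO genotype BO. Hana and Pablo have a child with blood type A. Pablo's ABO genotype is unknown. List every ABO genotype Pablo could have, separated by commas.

For each candidate genotype of Pablo, check whether crossing it with BO can produce every observed child phenotype.
  AA → possible child types {A, AB} ✓
  AB → possible child types {A, B, AB} ✓
  AO → possible child types {O, A, B, AB} ✓
  BB → possible child types {B} ✗
  BO → possible child types {O, B} ✗
  OO → possible child types {O, B} ✗

AA, AB, AO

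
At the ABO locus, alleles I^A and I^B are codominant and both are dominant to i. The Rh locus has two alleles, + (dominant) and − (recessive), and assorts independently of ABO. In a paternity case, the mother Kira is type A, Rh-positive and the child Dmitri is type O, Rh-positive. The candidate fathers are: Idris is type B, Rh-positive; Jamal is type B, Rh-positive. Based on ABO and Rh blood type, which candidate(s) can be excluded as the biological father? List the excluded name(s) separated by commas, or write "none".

none

A candidate is excluded only if no genotype consistent with his phenotype could produce a type O, Rh-positive child with a type A, Rh-positive mother.
Every candidate has at least one consistent genotype combination, so none can be excluded.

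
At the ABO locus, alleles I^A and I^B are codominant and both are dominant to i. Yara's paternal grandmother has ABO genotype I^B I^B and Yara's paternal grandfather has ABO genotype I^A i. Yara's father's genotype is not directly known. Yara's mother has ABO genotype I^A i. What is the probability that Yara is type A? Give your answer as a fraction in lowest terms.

3/8

Yara's father's ABO genotype from I^B I^B × I^A i: 1/2 I^A I^B, 1/2 I^B i.
Crossing each possibility with the mother I^A i and summing P(type A): 1/2·1/2 + 1/2·1/4 = 3/8.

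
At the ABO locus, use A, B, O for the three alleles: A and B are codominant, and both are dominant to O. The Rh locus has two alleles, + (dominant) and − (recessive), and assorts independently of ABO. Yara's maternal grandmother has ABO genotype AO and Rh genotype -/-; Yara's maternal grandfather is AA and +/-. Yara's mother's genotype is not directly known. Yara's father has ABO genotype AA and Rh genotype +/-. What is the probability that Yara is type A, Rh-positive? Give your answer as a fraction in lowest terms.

Yara's mother's ABO genotype from AO × AA: 1/2 AA, 1/2 AO.
Crossing each possibility with the father AA and summing P(type A): 1/2·1 + 1/2·1 = 1.
Similarly for Rh via the mother's Rh distribution: P(Rh+) = 5/8.
Independent loci: 1 × 5/8 = 5/8.

5/8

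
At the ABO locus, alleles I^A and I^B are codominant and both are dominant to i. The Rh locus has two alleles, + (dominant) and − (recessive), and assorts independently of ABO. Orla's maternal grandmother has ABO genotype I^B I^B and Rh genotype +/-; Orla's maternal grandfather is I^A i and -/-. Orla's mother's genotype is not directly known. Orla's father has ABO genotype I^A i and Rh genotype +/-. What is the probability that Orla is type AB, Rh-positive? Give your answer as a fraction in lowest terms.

Orla's mother's ABO genotype from I^B I^B × I^A i: 1/2 I^A I^B, 1/2 I^B i.
Crossing each possibility with the father I^A i and summing P(type AB): 1/2·1/4 + 1/2·1/4 = 1/4.
Similarly for Rh via the mother's Rh distribution: P(Rh+) = 5/8.
Independent loci: 1/4 × 5/8 = 5/32.

5/32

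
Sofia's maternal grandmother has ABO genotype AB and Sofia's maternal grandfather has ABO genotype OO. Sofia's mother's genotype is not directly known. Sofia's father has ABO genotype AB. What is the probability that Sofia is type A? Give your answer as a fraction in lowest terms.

3/8

Sofia's mother's ABO genotype from AB × OO: 1/2 AO, 1/2 BO.
Crossing each possibility with the father AB and summing P(type A): 1/2·1/2 + 1/2·1/4 = 3/8.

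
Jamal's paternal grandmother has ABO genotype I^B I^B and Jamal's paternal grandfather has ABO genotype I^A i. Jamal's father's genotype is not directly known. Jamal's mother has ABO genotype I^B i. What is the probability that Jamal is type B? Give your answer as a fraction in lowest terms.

5/8

Jamal's father's ABO genotype from I^B I^B × I^A i: 1/2 I^A I^B, 1/2 I^B i.
Crossing each possibility with the mother I^B i and summing P(type B): 1/2·1/2 + 1/2·3/4 = 5/8.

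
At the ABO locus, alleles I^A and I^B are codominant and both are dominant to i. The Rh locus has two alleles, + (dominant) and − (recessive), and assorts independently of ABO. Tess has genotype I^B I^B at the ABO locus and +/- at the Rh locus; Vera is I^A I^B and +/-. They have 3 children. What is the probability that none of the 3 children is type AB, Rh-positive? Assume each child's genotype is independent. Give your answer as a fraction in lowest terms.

ABO cross I^B I^B × I^A I^B → 1/2 B, 1/2 AB.
Rh cross +/- × +/- → 3/4 Rh+, 1/4 Rh-; so P(type AB, Rh-positive) = 1/2 × 3/4 = 3/8 per child.
P(not type AB, Rh-positive) = 5/8 for one child; (5/8)^3 = 125/512.

125/512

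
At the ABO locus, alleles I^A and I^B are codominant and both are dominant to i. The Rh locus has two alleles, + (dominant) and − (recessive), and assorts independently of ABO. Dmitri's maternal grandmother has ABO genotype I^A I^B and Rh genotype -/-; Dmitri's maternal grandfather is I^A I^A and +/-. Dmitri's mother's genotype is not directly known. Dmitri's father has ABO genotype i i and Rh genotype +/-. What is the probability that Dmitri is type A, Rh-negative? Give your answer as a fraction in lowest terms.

9/32

Dmitri's mother's ABO genotype from I^A I^B × I^A I^A: 1/2 I^A I^A, 1/2 I^A I^B.
Crossing each possibility with the father i i and summing P(type A): 1/2·1 + 1/2·1/2 = 3/4.
Similarly for Rh via the mother's Rh distribution: P(Rh-) = 3/8.
Independent loci: 3/4 × 3/8 = 9/32.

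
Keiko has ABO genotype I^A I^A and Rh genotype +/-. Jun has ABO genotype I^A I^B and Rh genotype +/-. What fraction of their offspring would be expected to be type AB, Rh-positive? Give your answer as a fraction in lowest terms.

3/8

ABO cross I^A I^A × I^A I^B → offspring phenotypes: 1/2 A, 1/2 AB.
Rh cross +/- × +/- → 3/4 Rh+, 1/4 Rh-.
Independent loci: P(type AB, Rh-positive) = 1/2 × 3/4 = 3/8.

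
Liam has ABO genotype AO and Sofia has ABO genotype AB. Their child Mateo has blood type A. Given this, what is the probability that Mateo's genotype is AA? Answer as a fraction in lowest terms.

Cross AO × AB → 1/4 AA, 1/4 AB, 1/4 AO, 1/4 BO.
Type-A genotypes among offspring: AA (1/4), AO (1/4); total 1/2.
P(AA | type A) = (1/4) / (1/2) = 1/2.

1/2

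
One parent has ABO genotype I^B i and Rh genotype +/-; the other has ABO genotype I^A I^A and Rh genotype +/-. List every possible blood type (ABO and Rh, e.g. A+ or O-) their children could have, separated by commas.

Gametes from I^B i × I^A I^A give offspring ABO genotypes I^A I^B, I^A i, i.e. phenotypes A, AB.
Rh cross +/- × +/- → phenotypes Rh+, Rh-.
Combining independently: A+, A-, AB+, AB-.

A+, A-, AB+, AB-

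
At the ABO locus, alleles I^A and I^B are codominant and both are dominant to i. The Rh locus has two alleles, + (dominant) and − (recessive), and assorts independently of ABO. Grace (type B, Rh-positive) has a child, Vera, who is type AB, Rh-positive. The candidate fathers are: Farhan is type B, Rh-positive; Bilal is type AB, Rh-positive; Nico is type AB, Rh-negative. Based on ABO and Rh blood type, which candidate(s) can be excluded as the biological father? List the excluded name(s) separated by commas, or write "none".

A candidate is excluded only if no genotype consistent with his phenotype could produce a type AB, Rh-positive child with a type B, Rh-positive mother.
Farhan (type B, Rh+): no genotype consistent with that phenotype can produce a type-AB Rh+ child with a type-B mother.

Farhan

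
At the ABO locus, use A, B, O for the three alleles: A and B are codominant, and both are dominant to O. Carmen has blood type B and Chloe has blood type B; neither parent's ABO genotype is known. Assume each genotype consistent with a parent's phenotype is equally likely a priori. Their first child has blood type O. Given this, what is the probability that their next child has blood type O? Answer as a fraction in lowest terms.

1/4

Possible genotypes: Carmen ∈ {BB, BO}; Chloe ∈ {BB, BO}.
Weight each parental genotype pair by prior × P(type-O child):
  BO × BO: posterior weight 1; P(next child type O) = 1/4.
Weighted sum = 1/4.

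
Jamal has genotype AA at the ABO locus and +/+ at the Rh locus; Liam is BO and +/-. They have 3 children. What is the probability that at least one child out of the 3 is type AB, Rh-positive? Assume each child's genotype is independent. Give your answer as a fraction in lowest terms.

ABO cross AA × BO → 1/2 A, 1/2 AB.
Rh cross +/+ × +/- → 1 Rh+; so P(type AB, Rh-positive) = 1/2 × 1 = 1/2 per child.
P(none) = (1/2)^3 = 1/8; P(at least one) = 1 − 1/8 = 7/8.

7/8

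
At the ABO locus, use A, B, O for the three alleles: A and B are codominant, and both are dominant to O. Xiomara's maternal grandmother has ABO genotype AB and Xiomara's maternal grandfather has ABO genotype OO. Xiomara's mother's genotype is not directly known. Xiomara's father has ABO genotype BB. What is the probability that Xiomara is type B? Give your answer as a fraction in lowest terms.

3/4

Xiomara's mother's ABO genotype from AB × OO: 1/2 AO, 1/2 BO.
Crossing each possibility with the father BB and summing P(type B): 1/2·1/2 + 1/2·1 = 3/4.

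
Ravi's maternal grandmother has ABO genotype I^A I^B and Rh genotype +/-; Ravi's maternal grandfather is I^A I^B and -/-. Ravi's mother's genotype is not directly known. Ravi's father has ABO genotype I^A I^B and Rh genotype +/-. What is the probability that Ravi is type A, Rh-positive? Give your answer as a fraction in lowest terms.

5/32

Ravi's mother's ABO genotype from I^A I^B × I^A I^B: 1/4 I^A I^A, 1/2 I^A I^B, 1/4 I^B I^B.
Crossing each possibility with the father I^A I^B and summing P(type A): 1/4·1/2 + 1/2·1/4 + 1/4·0 = 1/4.
Similarly for Rh via the mother's Rh distribution: P(Rh+) = 5/8.
Independent loci: 1/4 × 5/8 = 5/32.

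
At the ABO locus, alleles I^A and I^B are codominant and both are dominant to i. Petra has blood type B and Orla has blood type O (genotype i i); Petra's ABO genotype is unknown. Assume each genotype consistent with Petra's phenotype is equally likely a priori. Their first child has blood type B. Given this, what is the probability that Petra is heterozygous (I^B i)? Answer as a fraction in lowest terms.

Possible genotypes: Petra ∈ {I^B I^B, I^B i}; Orla ∈ {i i}.
Weight each parental genotype pair by prior × P(type-B child):
  I^B I^B × i i: posterior weight 2/3.
  I^B i × i i: posterior weight 1/3.
Sum the posterior weight over pairs where Petra is I^B i: 1/3.

1/3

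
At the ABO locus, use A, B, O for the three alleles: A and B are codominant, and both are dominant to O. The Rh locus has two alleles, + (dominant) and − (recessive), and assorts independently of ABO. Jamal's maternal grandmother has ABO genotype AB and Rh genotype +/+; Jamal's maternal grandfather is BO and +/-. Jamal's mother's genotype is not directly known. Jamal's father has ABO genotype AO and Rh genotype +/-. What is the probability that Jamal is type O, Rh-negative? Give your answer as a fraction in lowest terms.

1/64

Jamal's mother's ABO genotype from AB × BO: 1/4 AB, 1/4 AO, 1/4 BB, 1/4 BO.
Crossing each possibility with the father AO and summing P(type O): 1/4·0 + 1/4·1/4 + 1/4·0 + 1/4·1/4 = 1/8.
Similarly for Rh via the mother's Rh distribution: P(Rh-) = 1/8.
Independent loci: 1/8 × 1/8 = 1/64.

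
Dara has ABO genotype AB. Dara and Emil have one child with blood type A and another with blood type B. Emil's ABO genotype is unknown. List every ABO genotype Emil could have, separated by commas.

AB, AO, BO, OO

For each candidate genotype of Emil, check whether crossing it with AB can produce every observed child phenotype.
  AA → possible child types {A, AB} ✗
  AB → possible child types {A, B, AB} ✓
  AO → possible child types {A, B, AB} ✓
  BB → possible child types {B, AB} ✗
  BO → possible child types {A, B, AB} ✓
  OO → possible child types {A, B} ✓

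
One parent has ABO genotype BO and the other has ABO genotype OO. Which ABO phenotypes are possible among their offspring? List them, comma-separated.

Gametes from BO × OO give offspring ABO genotypes BO, OO, i.e. phenotypes O, B.

O, B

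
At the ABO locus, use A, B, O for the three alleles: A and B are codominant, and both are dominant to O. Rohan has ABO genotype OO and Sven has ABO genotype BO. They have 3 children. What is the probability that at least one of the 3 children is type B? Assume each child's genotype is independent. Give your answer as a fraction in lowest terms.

ABO cross OO × BO → 1/2 O, 1/2 B.
So P(type B) = 1/2 per child.
P(none) = (1/2)^3 = 1/8; P(at least one) = 1 − 1/8 = 7/8.

7/8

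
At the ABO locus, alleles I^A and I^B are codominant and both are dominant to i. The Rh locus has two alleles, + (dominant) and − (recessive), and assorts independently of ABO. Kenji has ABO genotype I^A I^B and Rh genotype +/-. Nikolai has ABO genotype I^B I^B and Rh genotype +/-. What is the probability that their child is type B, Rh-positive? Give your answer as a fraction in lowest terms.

3/8

ABO cross I^A I^B × I^B I^B → offspring phenotypes: 1/2 B, 1/2 AB.
Rh cross +/- × +/- → 3/4 Rh+, 1/4 Rh-.
Independent loci: P(type B, Rh-positive) = 1/2 × 3/4 = 3/8.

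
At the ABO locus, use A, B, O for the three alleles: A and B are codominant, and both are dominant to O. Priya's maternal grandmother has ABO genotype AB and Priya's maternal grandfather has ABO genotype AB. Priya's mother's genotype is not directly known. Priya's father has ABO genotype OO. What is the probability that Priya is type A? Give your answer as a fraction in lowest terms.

Priya's mother's ABO genotype from AB × AB: 1/4 AA, 1/2 AB, 1/4 BB.
Crossing each possibility with the father OO and summing P(type A): 1/4·1 + 1/2·1/2 + 1/4·0 = 1/2.

1/2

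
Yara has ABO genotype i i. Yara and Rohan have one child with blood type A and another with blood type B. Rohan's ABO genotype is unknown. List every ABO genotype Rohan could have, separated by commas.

For each candidate genotype of Rohan, check whether crossing it with i i can produce every observed child phenotype.
  I^A I^A → possible child types {A} ✗
  I^A I^B → possible child types {A, B} ✓
  I^A i → possible child types {O, A} ✗
  I^B I^B → possible child types {B} ✗
  I^B i → possible child types {O, B} ✗
  i i → possible child types {O} ✗

I^A I^B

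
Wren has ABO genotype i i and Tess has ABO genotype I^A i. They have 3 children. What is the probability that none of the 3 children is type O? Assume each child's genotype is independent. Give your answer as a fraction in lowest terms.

1/8

ABO cross i i × I^A i → 1/2 O, 1/2 A.
So P(type O) = 1/2 per child.
P(not type O) = 1/2 for one child; (1/2)^3 = 1/8.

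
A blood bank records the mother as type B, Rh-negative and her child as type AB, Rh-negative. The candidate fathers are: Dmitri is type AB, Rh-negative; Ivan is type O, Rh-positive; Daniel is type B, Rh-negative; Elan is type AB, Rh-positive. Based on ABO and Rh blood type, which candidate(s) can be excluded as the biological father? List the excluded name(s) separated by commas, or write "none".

A candidate is excluded only if no genotype consistent with his phenotype could produce a type AB, Rh-negative child with a type B, Rh-negative mother.
Ivan (type O, Rh+): no genotype consistent with that phenotype can produce a type-AB Rh- child with a type-B mother.
Daniel (type B, Rh-): no genotype consistent with that phenotype can produce a type-AB Rh- child with a type-B mother.

Ivan, Daniel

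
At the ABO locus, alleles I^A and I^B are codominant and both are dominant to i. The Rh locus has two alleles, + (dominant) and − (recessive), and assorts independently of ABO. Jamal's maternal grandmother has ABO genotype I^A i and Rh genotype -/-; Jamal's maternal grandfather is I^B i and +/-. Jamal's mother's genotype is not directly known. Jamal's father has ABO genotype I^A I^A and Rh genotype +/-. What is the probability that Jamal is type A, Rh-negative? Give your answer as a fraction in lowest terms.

Jamal's mother's ABO genotype from I^A i × I^B i: 1/4 I^A I^B, 1/4 I^A i, 1/4 I^B i, 1/4 i i.
Crossing each possibility with the father I^A I^A and summing P(type A): 1/4·1/2 + 1/4·1 + 1/4·1/2 + 1/4·1 = 3/4.
Similarly for Rh via the mother's Rh distribution: P(Rh-) = 3/8.
Independent loci: 3/4 × 3/8 = 9/32.

9/32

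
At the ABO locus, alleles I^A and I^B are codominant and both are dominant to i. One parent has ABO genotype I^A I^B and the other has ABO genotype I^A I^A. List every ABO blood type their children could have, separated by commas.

Gametes from I^A I^B × I^A I^A give offspring ABO genotypes I^A I^A, I^A I^B, i.e. phenotypes A, AB.

A, AB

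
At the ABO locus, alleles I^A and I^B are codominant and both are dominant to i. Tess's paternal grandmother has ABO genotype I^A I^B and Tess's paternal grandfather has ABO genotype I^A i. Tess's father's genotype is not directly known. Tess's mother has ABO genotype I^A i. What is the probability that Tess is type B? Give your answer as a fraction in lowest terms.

1/8

Tess's father's ABO genotype from I^A I^B × I^A i: 1/4 I^A I^A, 1/4 I^A I^B, 1/4 I^A i, 1/4 I^B i.
Crossing each possibility with the mother I^A i and summing P(type B): 1/4·0 + 1/4·1/4 + 1/4·0 + 1/4·1/4 = 1/8.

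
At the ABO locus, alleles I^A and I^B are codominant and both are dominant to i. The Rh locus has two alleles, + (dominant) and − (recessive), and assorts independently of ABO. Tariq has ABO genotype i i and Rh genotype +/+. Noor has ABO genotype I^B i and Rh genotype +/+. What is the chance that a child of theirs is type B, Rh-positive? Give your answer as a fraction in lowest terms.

ABO cross i i × I^B i → offspring phenotypes: 1/2 O, 1/2 B.
Rh cross +/+ × +/+ → 1 Rh+.
Independent loci: P(type B, Rh-positive) = 1/2 × 1 = 1/2.

1/2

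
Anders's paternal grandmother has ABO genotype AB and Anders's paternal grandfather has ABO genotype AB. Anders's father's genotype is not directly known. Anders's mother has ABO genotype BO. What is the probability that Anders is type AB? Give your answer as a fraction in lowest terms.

Anders's father's ABO genotype from AB × AB: 1/4 AA, 1/2 AB, 1/4 BB.
Crossing each possibility with the mother BO and summing P(type AB): 1/4·1/2 + 1/2·1/4 + 1/4·0 = 1/4.

1/4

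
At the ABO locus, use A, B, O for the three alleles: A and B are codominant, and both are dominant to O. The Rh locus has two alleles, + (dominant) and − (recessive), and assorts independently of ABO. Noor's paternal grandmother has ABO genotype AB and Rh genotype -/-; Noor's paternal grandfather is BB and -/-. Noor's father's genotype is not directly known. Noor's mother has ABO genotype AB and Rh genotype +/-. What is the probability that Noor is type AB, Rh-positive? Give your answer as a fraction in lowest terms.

1/4

Noor's father's ABO genotype from AB × BB: 1/2 AB, 1/2 BB.
Crossing each possibility with the mother AB and summing P(type AB): 1/2·1/2 + 1/2·1/2 = 1/2.
Similarly for Rh via the father's Rh distribution: P(Rh+) = 1/2.
Independent loci: 1/2 × 1/2 = 1/4.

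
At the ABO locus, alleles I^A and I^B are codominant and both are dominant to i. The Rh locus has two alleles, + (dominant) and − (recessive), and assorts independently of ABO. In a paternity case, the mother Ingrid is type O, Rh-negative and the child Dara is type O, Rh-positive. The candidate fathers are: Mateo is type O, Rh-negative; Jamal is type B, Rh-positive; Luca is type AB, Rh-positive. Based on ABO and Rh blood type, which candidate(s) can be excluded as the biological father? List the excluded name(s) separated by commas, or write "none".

A candidate is excluded only if no genotype consistent with his phenotype could produce a type O, Rh-positive child with a type O, Rh-negative mother.
Mateo (type O, Rh-): no genotype consistent with that phenotype can produce a type-O Rh+ child with a type-O mother.
Luca (type AB, Rh+): no genotype consistent with that phenotype can produce a type-O Rh+ child with a type-O mother.

Mateo, Luca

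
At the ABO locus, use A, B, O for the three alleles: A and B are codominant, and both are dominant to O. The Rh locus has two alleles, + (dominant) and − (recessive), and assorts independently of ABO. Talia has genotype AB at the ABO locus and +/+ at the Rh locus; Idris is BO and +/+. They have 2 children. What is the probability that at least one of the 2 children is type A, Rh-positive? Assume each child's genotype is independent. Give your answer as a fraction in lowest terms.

7/16

ABO cross AB × BO → 1/4 A, 1/2 B, 1/4 AB.
Rh cross +/+ × +/+ → 1 Rh+; so P(type A, Rh-positive) = 1/4 × 1 = 1/4 per child.
P(none) = (3/4)^2 = 9/16; P(at least one) = 1 − 9/16 = 7/16.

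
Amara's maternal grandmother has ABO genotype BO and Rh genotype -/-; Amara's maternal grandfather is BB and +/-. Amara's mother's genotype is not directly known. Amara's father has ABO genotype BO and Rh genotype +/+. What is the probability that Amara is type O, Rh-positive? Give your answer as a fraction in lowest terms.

1/8

Amara's mother's ABO genotype from BO × BB: 1/2 BB, 1/2 BO.
Crossing each possibility with the father BO and summing P(type O): 1/2·0 + 1/2·1/4 = 1/8.
Similarly for Rh via the mother's Rh distribution: P(Rh+) = 1.
Independent loci: 1/8 × 1 = 1/8.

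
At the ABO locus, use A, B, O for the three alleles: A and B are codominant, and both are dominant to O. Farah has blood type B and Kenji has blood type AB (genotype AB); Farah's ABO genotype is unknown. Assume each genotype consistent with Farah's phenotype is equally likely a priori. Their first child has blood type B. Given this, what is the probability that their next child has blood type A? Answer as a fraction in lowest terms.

1/8

Possible genotypes: Farah ∈ {BB, BO}; Kenji ∈ {AB}.
Weight each parental genotype pair by prior × P(type-B child):
  BB × AB: posterior weight 1/2; P(next child type A) = 0.
  BO × AB: posterior weight 1/2; P(next child type A) = 1/4.
Weighted sum = 1/8.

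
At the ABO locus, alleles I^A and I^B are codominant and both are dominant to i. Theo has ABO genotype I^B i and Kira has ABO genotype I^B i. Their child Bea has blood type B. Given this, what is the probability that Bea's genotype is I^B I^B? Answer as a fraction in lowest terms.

1/3

Cross I^B i × I^B i → 1/4 I^B I^B, 1/2 I^B i, 1/4 i i.
Type-B genotypes among offspring: I^B I^B (1/4), I^B i (1/2); total 3/4.
P(I^B I^B | type B) = (1/4) / (3/4) = 1/3.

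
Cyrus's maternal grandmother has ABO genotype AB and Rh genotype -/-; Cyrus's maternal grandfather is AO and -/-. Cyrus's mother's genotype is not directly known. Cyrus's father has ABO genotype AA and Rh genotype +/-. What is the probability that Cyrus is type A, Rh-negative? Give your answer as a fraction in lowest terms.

3/8

Cyrus's mother's ABO genotype from AB × AO: 1/4 AA, 1/4 AB, 1/4 AO, 1/4 BO.
Crossing each possibility with the father AA and summing P(type A): 1/4·1 + 1/4·1/2 + 1/4·1 + 1/4·1/2 = 3/4.
Similarly for Rh via the mother's Rh distribution: P(Rh-) = 1/2.
Independent loci: 3/4 × 1/2 = 3/8.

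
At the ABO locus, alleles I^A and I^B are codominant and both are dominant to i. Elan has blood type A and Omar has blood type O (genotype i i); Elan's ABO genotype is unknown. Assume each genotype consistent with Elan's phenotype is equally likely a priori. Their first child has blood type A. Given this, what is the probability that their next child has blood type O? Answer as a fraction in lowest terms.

Possible genotypes: Elan ∈ {I^A I^A, I^A i}; Omar ∈ {i i}.
Weight each parental genotype pair by prior × P(type-A child):
  I^A I^A × i i: posterior weight 2/3; P(next child type O) = 0.
  I^A i × i i: posterior weight 1/3; P(next child type O) = 1/2.
Weighted sum = 1/6.

1/6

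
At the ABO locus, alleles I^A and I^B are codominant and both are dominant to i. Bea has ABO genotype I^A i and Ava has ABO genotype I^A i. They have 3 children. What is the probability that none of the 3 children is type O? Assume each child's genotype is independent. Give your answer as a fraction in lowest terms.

27/64

ABO cross I^A i × I^A i → 1/4 O, 3/4 A.
So P(type O) = 1/4 per child.
P(not type O) = 3/4 for one child; (3/4)^3 = 27/64.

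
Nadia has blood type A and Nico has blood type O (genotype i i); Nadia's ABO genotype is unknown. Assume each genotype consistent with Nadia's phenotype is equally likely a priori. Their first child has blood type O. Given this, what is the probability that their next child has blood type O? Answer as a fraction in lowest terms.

Possible genotypes: Nadia ∈ {I^A I^A, I^A i}; Nico ∈ {i i}.
Weight each parental genotype pair by prior × P(type-O child):
  I^A i × i i: posterior weight 1; P(next child type O) = 1/2.
Weighted sum = 1/2.

1/2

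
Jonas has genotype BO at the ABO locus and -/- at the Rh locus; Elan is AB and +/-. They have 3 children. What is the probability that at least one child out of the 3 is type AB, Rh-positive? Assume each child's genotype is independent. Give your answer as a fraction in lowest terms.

ABO cross BO × AB → 1/4 A, 1/2 B, 1/4 AB.
Rh cross -/- × +/- → 1/2 Rh+, 1/2 Rh-; so P(type AB, Rh-positive) = 1/4 × 1/2 = 1/8 per child.
P(none) = (7/8)^3 = 343/512; P(at least one) = 1 − 343/512 = 169/512.

169/512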